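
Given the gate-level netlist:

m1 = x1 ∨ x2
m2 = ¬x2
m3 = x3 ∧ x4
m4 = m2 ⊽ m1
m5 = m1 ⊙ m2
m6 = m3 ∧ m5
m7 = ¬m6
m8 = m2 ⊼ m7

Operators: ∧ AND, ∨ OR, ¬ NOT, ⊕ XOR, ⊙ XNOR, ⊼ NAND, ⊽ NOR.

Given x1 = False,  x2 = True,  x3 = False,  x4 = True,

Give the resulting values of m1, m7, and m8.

m1 = True; m7 = True; m8 = True

m1 = x1 OR x2 = False OR True = True
m2 = NOT x2 = NOT True = False
m3 = x3 AND x4 = False AND True = False
m5 = m1 XNOR m2 = True XNOR False = False
m6 = m3 AND m5 = False AND False = False
m7 = NOT m6 = NOT False = True
m8 = m2 NAND m7 = False NAND True = True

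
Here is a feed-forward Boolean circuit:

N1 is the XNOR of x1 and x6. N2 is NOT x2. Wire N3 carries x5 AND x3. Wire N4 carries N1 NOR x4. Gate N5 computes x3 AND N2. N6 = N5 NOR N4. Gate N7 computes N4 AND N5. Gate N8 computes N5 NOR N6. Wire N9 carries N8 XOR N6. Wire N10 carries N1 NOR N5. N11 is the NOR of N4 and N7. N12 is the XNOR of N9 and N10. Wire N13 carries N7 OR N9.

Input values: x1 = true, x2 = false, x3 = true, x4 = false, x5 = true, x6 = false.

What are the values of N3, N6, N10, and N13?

N3 = true, N6 = false, N10 = false, N13 = true

N1 = x1 XNOR x6 = true XNOR false = false
N2 = NOT x2 = NOT false = true
N3 = x5 AND x3 = true AND true = true
N4 = N1 NOR x4 = false NOR false = true
N5 = x3 AND N2 = true AND true = true
N6 = N5 NOR N4 = true NOR true = false
N7 = N4 AND N5 = true AND true = true
N8 = N5 NOR N6 = true NOR false = false
N9 = N8 XOR N6 = false XOR false = false
N10 = N1 NOR N5 = false NOR true = false
N13 = N7 OR N9 = true OR false = true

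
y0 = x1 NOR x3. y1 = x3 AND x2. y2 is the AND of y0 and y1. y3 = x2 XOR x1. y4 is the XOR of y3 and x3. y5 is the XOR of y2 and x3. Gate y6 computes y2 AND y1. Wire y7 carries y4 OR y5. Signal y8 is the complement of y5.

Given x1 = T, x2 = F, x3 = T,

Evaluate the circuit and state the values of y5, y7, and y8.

y5 = T, y7 = T, y8 = F

y0 = x1 NOR x3 = T NOR T = F
y1 = x3 AND x2 = T AND F = F
y2 = y0 AND y1 = F AND F = F
y3 = x2 XOR x1 = F XOR T = T
y4 = y3 XOR x3 = T XOR T = F
y5 = y2 XOR x3 = F XOR T = T
y7 = y4 OR y5 = F OR T = T
y8 = NOT y5 = NOT T = F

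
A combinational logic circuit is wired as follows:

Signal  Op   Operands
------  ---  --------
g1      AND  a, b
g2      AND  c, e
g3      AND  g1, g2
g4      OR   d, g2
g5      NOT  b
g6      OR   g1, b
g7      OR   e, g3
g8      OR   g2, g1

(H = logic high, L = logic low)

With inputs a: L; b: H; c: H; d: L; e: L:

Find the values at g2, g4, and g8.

g2 = L, g4 = L, g8 = L

g1 = a AND b = L AND H = L
g2 = c AND e = H AND L = L
g4 = d OR g2 = L OR L = L
g8 = g2 OR g1 = L OR L = L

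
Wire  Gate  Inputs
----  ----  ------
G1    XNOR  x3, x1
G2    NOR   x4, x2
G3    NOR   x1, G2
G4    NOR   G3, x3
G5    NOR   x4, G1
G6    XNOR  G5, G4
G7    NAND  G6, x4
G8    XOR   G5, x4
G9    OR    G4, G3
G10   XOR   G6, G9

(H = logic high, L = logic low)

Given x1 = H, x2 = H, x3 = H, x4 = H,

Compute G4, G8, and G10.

G4 = L, G8 = H, G10 = H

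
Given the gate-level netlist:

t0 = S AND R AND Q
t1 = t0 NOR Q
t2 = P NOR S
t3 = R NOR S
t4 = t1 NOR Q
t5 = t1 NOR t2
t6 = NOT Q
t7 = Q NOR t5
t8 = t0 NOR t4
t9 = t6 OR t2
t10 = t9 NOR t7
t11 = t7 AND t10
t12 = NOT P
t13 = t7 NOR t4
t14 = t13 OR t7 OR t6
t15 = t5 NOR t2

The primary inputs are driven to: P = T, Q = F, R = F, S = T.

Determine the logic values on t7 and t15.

t7 = T, t15 = T

t0 = S AND R AND Q = T AND F AND F = F
t1 = t0 NOR Q = F NOR F = T
t2 = P NOR S = T NOR T = F
t5 = t1 NOR t2 = T NOR F = F
t7 = Q NOR t5 = F NOR F = T
t15 = t5 NOR t2 = F NOR F = T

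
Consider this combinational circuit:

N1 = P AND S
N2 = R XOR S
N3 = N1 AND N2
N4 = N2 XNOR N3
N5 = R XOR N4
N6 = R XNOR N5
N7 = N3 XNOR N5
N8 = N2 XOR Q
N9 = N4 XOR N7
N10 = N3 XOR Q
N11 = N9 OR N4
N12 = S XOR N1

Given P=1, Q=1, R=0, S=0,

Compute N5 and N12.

N1 = P AND S = 1 AND 0 = 0
N2 = R XOR S = 0 XOR 0 = 0
N3 = N1 AND N2 = 0 AND 0 = 0
N4 = N2 XNOR N3 = 0 XNOR 0 = 1
N5 = R XOR N4 = 0 XOR 1 = 1
N12 = S XOR N1 = 0 XOR 0 = 0

N5 = 1  N12 = 0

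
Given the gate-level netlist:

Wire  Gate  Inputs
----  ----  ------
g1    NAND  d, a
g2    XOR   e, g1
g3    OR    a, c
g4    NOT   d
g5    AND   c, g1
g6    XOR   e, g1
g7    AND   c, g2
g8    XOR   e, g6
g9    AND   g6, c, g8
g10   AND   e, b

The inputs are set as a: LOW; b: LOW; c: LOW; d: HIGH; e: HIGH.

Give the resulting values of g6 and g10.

g6 = LOW, g10 = LOW

g1 = d NAND a = HIGH NAND LOW = HIGH
g6 = e XOR g1 = HIGH XOR HIGH = LOW
g10 = e AND b = HIGH AND LOW = LOW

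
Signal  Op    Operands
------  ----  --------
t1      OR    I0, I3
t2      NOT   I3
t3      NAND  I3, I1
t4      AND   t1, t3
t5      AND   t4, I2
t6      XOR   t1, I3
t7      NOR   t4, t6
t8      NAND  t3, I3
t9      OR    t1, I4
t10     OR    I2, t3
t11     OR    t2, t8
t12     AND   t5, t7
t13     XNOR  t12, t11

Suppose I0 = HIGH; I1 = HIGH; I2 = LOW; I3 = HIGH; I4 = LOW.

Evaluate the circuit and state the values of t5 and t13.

t5 = LOW  t13 = LOW

t1 = I0 OR I3 = HIGH OR HIGH = HIGH
t2 = NOT I3 = NOT HIGH = LOW
t3 = I3 NAND I1 = HIGH NAND HIGH = LOW
t4 = t1 AND t3 = HIGH AND LOW = LOW
t5 = t4 AND I2 = LOW AND LOW = LOW
t6 = t1 XOR I3 = HIGH XOR HIGH = LOW
t7 = t4 NOR t6 = LOW NOR LOW = HIGH
t8 = t3 NAND I3 = LOW NAND HIGH = HIGH
t11 = t2 OR t8 = LOW OR HIGH = HIGH
t12 = t5 AND t7 = LOW AND HIGH = LOW
t13 = t12 XNOR t11 = LOW XNOR HIGH = LOW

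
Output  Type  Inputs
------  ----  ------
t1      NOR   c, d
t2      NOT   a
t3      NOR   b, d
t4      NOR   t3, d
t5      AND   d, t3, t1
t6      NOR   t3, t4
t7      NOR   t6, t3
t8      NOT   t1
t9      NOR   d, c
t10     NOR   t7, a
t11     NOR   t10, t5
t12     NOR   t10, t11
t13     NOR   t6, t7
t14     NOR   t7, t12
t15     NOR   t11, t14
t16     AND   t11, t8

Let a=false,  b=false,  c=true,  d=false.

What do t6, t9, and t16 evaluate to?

t1 = c NOR d = true NOR false = false
t3 = b NOR d = false NOR false = true
t4 = t3 NOR d = true NOR false = false
t5 = d AND t3 AND t1 = false AND true AND false = false
t6 = t3 NOR t4 = true NOR false = false
t7 = t6 NOR t3 = false NOR true = false
t8 = NOT t1 = NOT false = true
t9 = d NOR c = false NOR true = false
t10 = t7 NOR a = false NOR false = true
t11 = t10 NOR t5 = true NOR false = false
t16 = t11 AND t8 = false AND true = false

t6 = false, t9 = false, t16 = false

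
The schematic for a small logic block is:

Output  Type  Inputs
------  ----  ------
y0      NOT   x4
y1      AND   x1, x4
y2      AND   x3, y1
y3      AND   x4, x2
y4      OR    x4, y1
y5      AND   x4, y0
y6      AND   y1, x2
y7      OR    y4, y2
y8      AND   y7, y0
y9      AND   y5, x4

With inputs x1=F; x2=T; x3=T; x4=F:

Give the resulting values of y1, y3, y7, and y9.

y1 = F  y3 = F  y7 = F  y9 = F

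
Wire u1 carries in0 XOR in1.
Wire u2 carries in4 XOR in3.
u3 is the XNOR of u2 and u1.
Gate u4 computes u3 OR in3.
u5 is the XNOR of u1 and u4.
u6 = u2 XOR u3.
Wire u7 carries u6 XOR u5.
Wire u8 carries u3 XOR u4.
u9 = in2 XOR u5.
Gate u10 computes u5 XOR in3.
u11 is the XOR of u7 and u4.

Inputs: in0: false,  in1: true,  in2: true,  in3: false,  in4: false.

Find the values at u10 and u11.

u10 = false; u11 = false

u1 = in0 XOR in1 = false XOR true = true
u2 = in4 XOR in3 = false XOR false = false
u3 = u2 XNOR u1 = false XNOR true = false
u4 = u3 OR in3 = false OR false = false
u5 = u1 XNOR u4 = true XNOR false = false
u6 = u2 XOR u3 = false XOR false = false
u7 = u6 XOR u5 = false XOR false = false
u10 = u5 XOR in3 = false XOR false = false
u11 = u7 XOR u4 = false XOR false = false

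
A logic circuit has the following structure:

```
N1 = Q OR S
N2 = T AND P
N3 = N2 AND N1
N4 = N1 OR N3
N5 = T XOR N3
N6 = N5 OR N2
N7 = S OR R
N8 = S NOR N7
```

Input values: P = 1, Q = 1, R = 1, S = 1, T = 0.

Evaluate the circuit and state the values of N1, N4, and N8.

N1 = Q OR S = 1 OR 1 = 1
N2 = T AND P = 0 AND 1 = 0
N3 = N2 AND N1 = 0 AND 1 = 0
N4 = N1 OR N3 = 1 OR 0 = 1
N7 = S OR R = 1 OR 1 = 1
N8 = S NOR N7 = 1 NOR 1 = 0

N1 = 1, N4 = 1, N8 = 0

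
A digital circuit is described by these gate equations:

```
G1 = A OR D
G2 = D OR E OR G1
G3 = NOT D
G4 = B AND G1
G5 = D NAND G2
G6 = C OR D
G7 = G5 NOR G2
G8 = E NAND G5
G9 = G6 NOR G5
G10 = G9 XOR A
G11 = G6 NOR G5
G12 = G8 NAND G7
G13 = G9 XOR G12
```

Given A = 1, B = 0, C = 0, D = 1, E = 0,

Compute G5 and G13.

G1 = A OR D = 1 OR 1 = 1
G2 = D OR E OR G1 = 1 OR 0 OR 1 = 1
G5 = D NAND G2 = 1 NAND 1 = 0
G6 = C OR D = 0 OR 1 = 1
G7 = G5 NOR G2 = 0 NOR 1 = 0
G8 = E NAND G5 = 0 NAND 0 = 1
G9 = G6 NOR G5 = 1 NOR 0 = 0
G12 = G8 NAND G7 = 1 NAND 0 = 1
G13 = G9 XOR G12 = 0 XOR 1 = 1

G5 = 0, G13 = 1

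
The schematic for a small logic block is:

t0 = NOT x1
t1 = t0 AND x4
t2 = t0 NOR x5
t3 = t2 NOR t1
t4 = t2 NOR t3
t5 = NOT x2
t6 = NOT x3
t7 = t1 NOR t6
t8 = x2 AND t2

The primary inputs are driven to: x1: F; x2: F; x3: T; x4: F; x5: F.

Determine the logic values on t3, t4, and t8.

t0 = NOT x1 = NOT F = T
t1 = t0 AND x4 = T AND F = F
t2 = t0 NOR x5 = T NOR F = F
t3 = t2 NOR t1 = F NOR F = T
t4 = t2 NOR t3 = F NOR T = F
t8 = x2 AND t2 = F AND F = F

t3 = T, t4 = F, t8 = F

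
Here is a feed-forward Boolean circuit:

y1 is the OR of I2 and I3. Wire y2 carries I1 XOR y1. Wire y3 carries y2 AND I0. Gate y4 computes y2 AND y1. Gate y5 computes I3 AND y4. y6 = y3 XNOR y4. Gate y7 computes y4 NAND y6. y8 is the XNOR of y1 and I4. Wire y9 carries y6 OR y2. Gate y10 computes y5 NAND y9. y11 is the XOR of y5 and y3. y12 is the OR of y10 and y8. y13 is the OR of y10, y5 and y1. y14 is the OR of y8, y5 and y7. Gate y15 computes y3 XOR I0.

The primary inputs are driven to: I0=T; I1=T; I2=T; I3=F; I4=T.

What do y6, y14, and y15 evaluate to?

y6 = T  y14 = T  y15 = T

y1 = I2 OR I3 = T OR F = T
y2 = I1 XOR y1 = T XOR T = F
y3 = y2 AND I0 = F AND T = F
y4 = y2 AND y1 = F AND T = F
y5 = I3 AND y4 = F AND F = F
y6 = y3 XNOR y4 = F XNOR F = T
y7 = y4 NAND y6 = F NAND T = T
y8 = y1 XNOR I4 = T XNOR T = T
y14 = y8 OR y5 OR y7 = T OR F OR T = T
y15 = y3 XOR I0 = F XOR T = T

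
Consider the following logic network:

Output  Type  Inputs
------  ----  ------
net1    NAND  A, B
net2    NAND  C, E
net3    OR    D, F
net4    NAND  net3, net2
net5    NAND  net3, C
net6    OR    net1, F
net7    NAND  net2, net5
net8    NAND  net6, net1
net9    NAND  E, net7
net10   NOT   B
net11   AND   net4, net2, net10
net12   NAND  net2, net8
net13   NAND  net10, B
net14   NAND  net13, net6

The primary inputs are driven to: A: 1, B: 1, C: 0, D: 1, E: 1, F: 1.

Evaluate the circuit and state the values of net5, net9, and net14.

net1 = A NAND B = 1 NAND 1 = 0
net2 = C NAND E = 0 NAND 1 = 1
net3 = D OR F = 1 OR 1 = 1
net5 = net3 NAND C = 1 NAND 0 = 1
net6 = net1 OR F = 0 OR 1 = 1
net7 = net2 NAND net5 = 1 NAND 1 = 0
net9 = E NAND net7 = 1 NAND 0 = 1
net10 = NOT B = NOT 1 = 0
net13 = net10 NAND B = 0 NAND 1 = 1
net14 = net13 NAND net6 = 1 NAND 1 = 0

net5 = 1; net9 = 1; net14 = 0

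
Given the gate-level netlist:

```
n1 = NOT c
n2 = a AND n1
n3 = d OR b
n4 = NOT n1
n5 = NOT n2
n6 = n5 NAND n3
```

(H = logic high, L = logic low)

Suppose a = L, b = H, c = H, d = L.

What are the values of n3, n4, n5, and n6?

n3 = H  n4 = H  n5 = H  n6 = L

n1 = NOT c = NOT H = L
n2 = a AND n1 = L AND L = L
n3 = d OR b = L OR H = H
n4 = NOT n1 = NOT L = H
n5 = NOT n2 = NOT L = H
n6 = n5 NAND n3 = H NAND H = L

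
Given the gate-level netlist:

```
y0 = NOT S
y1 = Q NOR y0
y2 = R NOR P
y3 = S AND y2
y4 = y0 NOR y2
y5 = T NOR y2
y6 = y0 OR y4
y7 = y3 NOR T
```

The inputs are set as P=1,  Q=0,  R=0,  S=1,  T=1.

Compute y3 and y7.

y3 = 0; y7 = 0

y2 = R NOR P = 0 NOR 1 = 0
y3 = S AND y2 = 1 AND 0 = 0
y7 = y3 NOR T = 0 NOR 1 = 0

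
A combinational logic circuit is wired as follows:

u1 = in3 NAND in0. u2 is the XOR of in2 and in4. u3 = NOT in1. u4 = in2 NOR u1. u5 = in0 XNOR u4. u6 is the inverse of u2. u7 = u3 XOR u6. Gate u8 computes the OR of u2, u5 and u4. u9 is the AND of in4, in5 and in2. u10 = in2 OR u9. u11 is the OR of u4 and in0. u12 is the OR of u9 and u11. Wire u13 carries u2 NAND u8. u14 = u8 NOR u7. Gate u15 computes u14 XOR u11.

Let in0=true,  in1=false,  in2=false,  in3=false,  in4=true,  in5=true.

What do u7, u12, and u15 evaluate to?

u1 = in3 NAND in0 = false NAND true = true
u2 = in2 XOR in4 = false XOR true = true
u3 = NOT in1 = NOT false = true
u4 = in2 NOR u1 = false NOR true = false
u5 = in0 XNOR u4 = true XNOR false = false
u6 = NOT u2 = NOT true = false
u7 = u3 XOR u6 = true XOR false = true
u8 = u2 OR u5 OR u4 = true OR false OR false = true
u9 = in4 AND in5 AND in2 = true AND true AND false = false
u11 = u4 OR in0 = false OR true = true
u12 = u9 OR u11 = false OR true = true
u14 = u8 NOR u7 = true NOR true = false
u15 = u14 XOR u11 = false XOR true = true

u7 = true  u12 = true  u15 = true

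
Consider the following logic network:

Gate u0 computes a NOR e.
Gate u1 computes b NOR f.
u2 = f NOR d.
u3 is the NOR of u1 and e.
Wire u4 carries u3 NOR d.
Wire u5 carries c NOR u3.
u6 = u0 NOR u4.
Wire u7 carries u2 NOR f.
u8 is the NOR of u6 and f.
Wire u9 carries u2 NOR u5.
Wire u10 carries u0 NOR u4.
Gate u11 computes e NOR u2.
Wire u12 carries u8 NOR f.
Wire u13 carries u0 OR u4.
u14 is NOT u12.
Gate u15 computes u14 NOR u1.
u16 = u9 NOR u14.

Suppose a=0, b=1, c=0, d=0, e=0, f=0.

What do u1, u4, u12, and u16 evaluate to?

u0 = a NOR e = 0 NOR 0 = 1
u1 = b NOR f = 1 NOR 0 = 0
u2 = f NOR d = 0 NOR 0 = 1
u3 = u1 NOR e = 0 NOR 0 = 1
u4 = u3 NOR d = 1 NOR 0 = 0
u5 = c NOR u3 = 0 NOR 1 = 0
u6 = u0 NOR u4 = 1 NOR 0 = 0
u8 = u6 NOR f = 0 NOR 0 = 1
u9 = u2 NOR u5 = 1 NOR 0 = 0
u12 = u8 NOR f = 1 NOR 0 = 0
u14 = NOT u12 = NOT 0 = 1
u16 = u9 NOR u14 = 0 NOR 1 = 0

u1 = 0, u4 = 0, u12 = 0, u16 = 0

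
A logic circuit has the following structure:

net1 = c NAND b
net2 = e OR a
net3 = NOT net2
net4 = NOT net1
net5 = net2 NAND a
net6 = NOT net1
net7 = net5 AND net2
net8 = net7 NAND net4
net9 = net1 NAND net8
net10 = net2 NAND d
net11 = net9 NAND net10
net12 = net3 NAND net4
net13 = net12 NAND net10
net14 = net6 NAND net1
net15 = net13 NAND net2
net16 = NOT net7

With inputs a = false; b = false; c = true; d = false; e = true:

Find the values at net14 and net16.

net1 = c NAND b = true NAND false = true
net2 = e OR a = true OR false = true
net5 = net2 NAND a = true NAND false = true
net6 = NOT net1 = NOT true = false
net7 = net5 AND net2 = true AND true = true
net14 = net6 NAND net1 = false NAND true = true
net16 = NOT net7 = NOT true = false

net14 = true  net16 = false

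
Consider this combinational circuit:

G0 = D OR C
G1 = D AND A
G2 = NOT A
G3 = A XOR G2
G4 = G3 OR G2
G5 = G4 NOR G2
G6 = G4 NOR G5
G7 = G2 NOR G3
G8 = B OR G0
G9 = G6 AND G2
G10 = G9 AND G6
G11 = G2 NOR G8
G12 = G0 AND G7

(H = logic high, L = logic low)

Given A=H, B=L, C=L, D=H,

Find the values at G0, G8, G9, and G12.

G0 = H, G8 = H, G9 = L, G12 = L

G0 = D OR C = H OR L = H
G2 = NOT A = NOT H = L
G3 = A XOR G2 = H XOR L = H
G4 = G3 OR G2 = H OR L = H
G5 = G4 NOR G2 = H NOR L = L
G6 = G4 NOR G5 = H NOR L = L
G7 = G2 NOR G3 = L NOR H = L
G8 = B OR G0 = L OR H = H
G9 = G6 AND G2 = L AND L = L
G12 = G0 AND G7 = H AND L = L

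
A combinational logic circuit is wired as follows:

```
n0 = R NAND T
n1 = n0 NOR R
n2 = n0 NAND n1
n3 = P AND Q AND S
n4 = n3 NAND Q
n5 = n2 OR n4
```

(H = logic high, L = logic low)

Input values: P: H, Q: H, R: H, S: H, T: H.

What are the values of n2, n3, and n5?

n2 = H  n3 = H  n5 = H

n0 = R NAND T = H NAND H = L
n1 = n0 NOR R = L NOR H = L
n2 = n0 NAND n1 = L NAND L = H
n3 = P AND Q AND S = H AND H AND H = H
n4 = n3 NAND Q = H NAND H = L
n5 = n2 OR n4 = H OR L = H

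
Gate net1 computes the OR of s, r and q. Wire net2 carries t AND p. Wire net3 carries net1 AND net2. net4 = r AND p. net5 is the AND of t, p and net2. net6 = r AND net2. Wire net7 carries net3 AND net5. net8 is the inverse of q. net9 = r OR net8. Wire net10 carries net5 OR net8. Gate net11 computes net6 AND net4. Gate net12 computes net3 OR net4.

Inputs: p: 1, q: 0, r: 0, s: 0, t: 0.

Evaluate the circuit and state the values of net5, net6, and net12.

net1 = s OR r OR q = 0 OR 0 OR 0 = 0
net2 = t AND p = 0 AND 1 = 0
net3 = net1 AND net2 = 0 AND 0 = 0
net4 = r AND p = 0 AND 1 = 0
net5 = t AND p AND net2 = 0 AND 1 AND 0 = 0
net6 = r AND net2 = 0 AND 0 = 0
net12 = net3 OR net4 = 0 OR 0 = 0

net5 = 0; net6 = 0; net12 = 0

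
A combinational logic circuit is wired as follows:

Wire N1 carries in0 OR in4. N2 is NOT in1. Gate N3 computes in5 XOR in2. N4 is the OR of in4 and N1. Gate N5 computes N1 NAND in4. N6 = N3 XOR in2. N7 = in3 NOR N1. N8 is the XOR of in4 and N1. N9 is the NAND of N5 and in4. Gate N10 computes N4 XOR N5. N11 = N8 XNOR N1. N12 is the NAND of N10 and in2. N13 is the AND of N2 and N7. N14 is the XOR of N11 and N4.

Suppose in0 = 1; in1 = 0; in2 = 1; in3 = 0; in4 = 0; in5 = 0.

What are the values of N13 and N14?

N13 = 0  N14 = 0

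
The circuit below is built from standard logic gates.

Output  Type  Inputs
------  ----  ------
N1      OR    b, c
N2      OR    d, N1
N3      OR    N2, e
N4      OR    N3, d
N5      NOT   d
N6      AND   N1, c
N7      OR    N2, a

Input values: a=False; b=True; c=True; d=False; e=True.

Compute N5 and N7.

N5 = True, N7 = True

N1 = b OR c = True OR True = True
N2 = d OR N1 = False OR True = True
N5 = NOT d = NOT False = True
N7 = N2 OR a = True OR False = True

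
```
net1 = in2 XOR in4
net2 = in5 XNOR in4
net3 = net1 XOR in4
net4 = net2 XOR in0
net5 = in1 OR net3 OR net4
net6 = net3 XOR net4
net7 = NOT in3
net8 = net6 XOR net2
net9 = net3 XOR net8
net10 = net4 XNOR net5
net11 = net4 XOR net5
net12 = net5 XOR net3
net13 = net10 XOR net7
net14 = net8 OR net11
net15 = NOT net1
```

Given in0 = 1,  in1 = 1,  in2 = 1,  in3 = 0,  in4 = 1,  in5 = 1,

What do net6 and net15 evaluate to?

net6 = 1, net15 = 1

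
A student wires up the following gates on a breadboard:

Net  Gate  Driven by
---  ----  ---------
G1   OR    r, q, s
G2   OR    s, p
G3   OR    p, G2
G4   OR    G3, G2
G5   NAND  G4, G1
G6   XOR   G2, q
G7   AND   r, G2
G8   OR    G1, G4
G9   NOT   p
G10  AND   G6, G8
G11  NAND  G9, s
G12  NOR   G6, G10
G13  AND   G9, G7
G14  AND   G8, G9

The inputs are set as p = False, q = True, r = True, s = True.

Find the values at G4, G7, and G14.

G4 = True, G7 = True, G14 = True

G1 = r OR q OR s = True OR True OR True = True
G2 = s OR p = True OR False = True
G3 = p OR G2 = False OR True = True
G4 = G3 OR G2 = True OR True = True
G7 = r AND G2 = True AND True = True
G8 = G1 OR G4 = True OR True = True
G9 = NOT p = NOT False = True
G14 = G8 AND G9 = True AND True = True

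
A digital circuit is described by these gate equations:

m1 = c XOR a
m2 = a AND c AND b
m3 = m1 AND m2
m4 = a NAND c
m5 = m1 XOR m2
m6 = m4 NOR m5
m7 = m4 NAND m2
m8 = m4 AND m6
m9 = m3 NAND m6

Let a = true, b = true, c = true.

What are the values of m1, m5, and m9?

m1 = false, m5 = true, m9 = true

m1 = c XOR a = true XOR true = false
m2 = a AND c AND b = true AND true AND true = true
m3 = m1 AND m2 = false AND true = false
m4 = a NAND c = true NAND true = false
m5 = m1 XOR m2 = false XOR true = true
m6 = m4 NOR m5 = false NOR true = false
m9 = m3 NAND m6 = false NAND false = true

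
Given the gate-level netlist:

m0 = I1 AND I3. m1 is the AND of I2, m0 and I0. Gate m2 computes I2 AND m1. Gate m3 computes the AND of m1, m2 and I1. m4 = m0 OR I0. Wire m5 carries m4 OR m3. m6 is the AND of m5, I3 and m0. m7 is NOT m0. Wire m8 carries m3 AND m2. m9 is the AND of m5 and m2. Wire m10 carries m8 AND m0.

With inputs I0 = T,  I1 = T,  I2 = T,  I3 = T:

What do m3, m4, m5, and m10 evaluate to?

m3 = T, m4 = T, m5 = T, m10 = T

m0 = I1 AND I3 = T AND T = T
m1 = I2 AND m0 AND I0 = T AND T AND T = T
m2 = I2 AND m1 = T AND T = T
m3 = m1 AND m2 AND I1 = T AND T AND T = T
m4 = m0 OR I0 = T OR T = T
m5 = m4 OR m3 = T OR T = T
m8 = m3 AND m2 = T AND T = T
m10 = m8 AND m0 = T AND T = T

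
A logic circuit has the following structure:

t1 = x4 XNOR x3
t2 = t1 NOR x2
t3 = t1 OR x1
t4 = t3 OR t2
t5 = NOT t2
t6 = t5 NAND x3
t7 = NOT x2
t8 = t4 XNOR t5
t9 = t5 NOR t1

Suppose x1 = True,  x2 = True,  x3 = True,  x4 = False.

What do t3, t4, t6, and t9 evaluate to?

t1 = x4 XNOR x3 = False XNOR True = False
t2 = t1 NOR x2 = False NOR True = False
t3 = t1 OR x1 = False OR True = True
t4 = t3 OR t2 = True OR False = True
t5 = NOT t2 = NOT False = True
t6 = t5 NAND x3 = True NAND True = False
t9 = t5 NOR t1 = True NOR False = False

t3 = True; t4 = True; t6 = False; t9 = False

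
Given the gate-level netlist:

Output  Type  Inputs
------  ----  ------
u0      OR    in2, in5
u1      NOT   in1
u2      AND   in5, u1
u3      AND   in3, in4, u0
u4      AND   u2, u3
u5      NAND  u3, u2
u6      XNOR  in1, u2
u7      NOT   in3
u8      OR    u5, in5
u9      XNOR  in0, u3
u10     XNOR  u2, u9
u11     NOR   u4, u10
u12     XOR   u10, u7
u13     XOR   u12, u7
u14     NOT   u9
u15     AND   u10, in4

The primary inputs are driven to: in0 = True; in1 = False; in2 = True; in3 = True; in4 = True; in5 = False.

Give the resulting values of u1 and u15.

u1 = True; u15 = False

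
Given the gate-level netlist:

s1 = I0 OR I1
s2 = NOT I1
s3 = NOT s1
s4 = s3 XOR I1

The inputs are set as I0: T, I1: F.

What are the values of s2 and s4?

s2 = T, s4 = F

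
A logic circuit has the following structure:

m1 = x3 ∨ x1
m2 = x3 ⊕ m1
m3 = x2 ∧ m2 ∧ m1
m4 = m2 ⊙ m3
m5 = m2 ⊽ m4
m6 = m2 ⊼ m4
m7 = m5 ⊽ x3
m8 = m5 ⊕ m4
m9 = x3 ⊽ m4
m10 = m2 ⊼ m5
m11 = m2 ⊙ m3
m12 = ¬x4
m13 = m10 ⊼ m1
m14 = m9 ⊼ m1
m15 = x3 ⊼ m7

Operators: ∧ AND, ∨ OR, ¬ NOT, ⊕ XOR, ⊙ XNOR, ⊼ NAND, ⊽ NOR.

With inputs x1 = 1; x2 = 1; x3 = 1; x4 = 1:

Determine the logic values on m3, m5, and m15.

m3 = 0; m5 = 0; m15 = 1

m1 = x3 OR x1 = 1 OR 1 = 1
m2 = x3 XOR m1 = 1 XOR 1 = 0
m3 = x2 AND m2 AND m1 = 1 AND 0 AND 1 = 0
m4 = m2 XNOR m3 = 0 XNOR 0 = 1
m5 = m2 NOR m4 = 0 NOR 1 = 0
m7 = m5 NOR x3 = 0 NOR 1 = 0
m15 = x3 NAND m7 = 1 NAND 0 = 1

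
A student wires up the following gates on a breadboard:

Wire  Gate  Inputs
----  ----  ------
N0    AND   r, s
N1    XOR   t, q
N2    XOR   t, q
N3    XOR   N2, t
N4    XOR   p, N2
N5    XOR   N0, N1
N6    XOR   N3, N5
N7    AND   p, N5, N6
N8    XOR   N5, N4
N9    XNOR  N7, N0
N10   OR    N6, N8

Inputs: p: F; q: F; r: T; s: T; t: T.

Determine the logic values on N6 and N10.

N6 = F  N10 = T

N0 = r AND s = T AND T = T
N1 = t XOR q = T XOR F = T
N2 = t XOR q = T XOR F = T
N3 = N2 XOR t = T XOR T = F
N4 = p XOR N2 = F XOR T = T
N5 = N0 XOR N1 = T XOR T = F
N6 = N3 XOR N5 = F XOR F = F
N8 = N5 XOR N4 = F XOR T = T
N10 = N6 OR N8 = F OR T = T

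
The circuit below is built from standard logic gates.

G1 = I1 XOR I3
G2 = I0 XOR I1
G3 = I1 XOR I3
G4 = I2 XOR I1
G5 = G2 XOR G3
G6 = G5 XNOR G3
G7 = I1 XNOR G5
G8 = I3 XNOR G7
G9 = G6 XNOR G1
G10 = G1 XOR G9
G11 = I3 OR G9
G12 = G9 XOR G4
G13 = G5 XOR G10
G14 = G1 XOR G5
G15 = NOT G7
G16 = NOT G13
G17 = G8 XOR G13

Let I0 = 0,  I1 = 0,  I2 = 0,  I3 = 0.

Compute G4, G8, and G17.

G4 = 0, G8 = 0, G17 = 0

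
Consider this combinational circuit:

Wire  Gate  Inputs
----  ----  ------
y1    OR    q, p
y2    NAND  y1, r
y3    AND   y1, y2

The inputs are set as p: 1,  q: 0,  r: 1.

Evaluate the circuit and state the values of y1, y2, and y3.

y1 = q OR p = 0 OR 1 = 1
y2 = y1 NAND r = 1 NAND 1 = 0
y3 = y1 AND y2 = 1 AND 0 = 0

y1 = 1; y2 = 0; y3 = 0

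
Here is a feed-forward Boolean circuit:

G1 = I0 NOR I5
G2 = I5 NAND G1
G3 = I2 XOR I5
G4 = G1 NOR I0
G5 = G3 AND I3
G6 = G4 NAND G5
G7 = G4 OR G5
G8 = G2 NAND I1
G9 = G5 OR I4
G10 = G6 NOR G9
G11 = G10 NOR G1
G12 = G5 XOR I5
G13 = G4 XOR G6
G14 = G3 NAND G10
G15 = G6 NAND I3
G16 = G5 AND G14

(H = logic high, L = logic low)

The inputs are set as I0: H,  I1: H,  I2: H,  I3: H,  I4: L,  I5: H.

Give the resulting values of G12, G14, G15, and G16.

G12 = H  G14 = H  G15 = L  G16 = L

G1 = I0 NOR I5 = H NOR H = L
G3 = I2 XOR I5 = H XOR H = L
G4 = G1 NOR I0 = L NOR H = L
G5 = G3 AND I3 = L AND H = L
G6 = G4 NAND G5 = L NAND L = H
G9 = G5 OR I4 = L OR L = L
G10 = G6 NOR G9 = H NOR L = L
G12 = G5 XOR I5 = L XOR H = H
G14 = G3 NAND G10 = L NAND L = H
G15 = G6 NAND I3 = H NAND H = L
G16 = G5 AND G14 = L AND H = L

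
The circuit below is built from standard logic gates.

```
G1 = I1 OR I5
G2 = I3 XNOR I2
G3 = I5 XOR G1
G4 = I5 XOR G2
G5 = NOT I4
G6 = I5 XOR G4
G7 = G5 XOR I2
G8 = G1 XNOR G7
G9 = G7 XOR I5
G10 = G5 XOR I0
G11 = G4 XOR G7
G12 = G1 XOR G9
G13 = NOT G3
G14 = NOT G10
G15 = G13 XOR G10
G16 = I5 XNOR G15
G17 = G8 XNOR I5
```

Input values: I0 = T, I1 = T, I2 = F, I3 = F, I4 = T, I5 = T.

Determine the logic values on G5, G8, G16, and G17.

G1 = I1 OR I5 = T OR T = T
G3 = I5 XOR G1 = T XOR T = F
G5 = NOT I4 = NOT T = F
G7 = G5 XOR I2 = F XOR F = F
G8 = G1 XNOR G7 = T XNOR F = F
G10 = G5 XOR I0 = F XOR T = T
G13 = NOT G3 = NOT F = T
G15 = G13 XOR G10 = T XOR T = F
G16 = I5 XNOR G15 = T XNOR F = F
G17 = G8 XNOR I5 = F XNOR T = F

G5 = F, G8 = F, G16 = F, G17 = F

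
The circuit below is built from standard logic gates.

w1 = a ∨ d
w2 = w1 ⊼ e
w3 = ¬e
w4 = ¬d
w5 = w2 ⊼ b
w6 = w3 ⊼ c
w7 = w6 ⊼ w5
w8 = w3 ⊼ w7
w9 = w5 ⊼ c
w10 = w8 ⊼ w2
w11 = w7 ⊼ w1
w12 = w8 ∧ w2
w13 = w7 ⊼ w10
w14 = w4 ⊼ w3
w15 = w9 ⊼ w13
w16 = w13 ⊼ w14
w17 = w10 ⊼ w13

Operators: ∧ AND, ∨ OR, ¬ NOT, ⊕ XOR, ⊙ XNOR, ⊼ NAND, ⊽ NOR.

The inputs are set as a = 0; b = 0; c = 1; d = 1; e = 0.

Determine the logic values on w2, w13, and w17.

w2 = 1, w13 = 0, w17 = 1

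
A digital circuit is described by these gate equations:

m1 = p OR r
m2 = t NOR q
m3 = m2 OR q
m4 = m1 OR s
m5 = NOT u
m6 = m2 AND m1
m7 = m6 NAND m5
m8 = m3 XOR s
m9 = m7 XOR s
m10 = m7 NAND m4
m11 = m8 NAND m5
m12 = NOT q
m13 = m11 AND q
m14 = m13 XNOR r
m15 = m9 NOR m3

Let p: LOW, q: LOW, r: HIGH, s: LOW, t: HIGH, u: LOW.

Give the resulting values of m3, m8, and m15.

m3 = LOW, m8 = LOW, m15 = LOW

m1 = p OR r = LOW OR HIGH = HIGH
m2 = t NOR q = HIGH NOR LOW = LOW
m3 = m2 OR q = LOW OR LOW = LOW
m5 = NOT u = NOT LOW = HIGH
m6 = m2 AND m1 = LOW AND HIGH = LOW
m7 = m6 NAND m5 = LOW NAND HIGH = HIGH
m8 = m3 XOR s = LOW XOR LOW = LOW
m9 = m7 XOR s = HIGH XOR LOW = HIGH
m15 = m9 NOR m3 = HIGH NOR LOW = LOW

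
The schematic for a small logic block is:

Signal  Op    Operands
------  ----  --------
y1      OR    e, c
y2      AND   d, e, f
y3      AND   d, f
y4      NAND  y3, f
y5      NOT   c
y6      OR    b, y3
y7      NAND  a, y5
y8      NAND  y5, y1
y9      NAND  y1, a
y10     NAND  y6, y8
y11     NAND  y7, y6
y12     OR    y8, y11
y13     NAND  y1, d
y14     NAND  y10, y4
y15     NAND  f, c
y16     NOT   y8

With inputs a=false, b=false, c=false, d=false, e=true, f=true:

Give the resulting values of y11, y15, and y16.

y1 = e OR c = true OR false = true
y3 = d AND f = false AND true = false
y5 = NOT c = NOT false = true
y6 = b OR y3 = false OR false = false
y7 = a NAND y5 = false NAND true = true
y8 = y5 NAND y1 = true NAND true = false
y11 = y7 NAND y6 = true NAND false = true
y15 = f NAND c = true NAND false = true
y16 = NOT y8 = NOT false = true

y11 = true, y15 = true, y16 = true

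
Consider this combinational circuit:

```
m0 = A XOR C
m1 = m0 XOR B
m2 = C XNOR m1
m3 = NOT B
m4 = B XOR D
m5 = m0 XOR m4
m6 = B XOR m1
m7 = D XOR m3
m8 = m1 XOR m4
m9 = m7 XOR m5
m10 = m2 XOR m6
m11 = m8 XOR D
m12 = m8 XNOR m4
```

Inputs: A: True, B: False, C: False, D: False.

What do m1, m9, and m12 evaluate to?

m0 = A XOR C = True XOR False = True
m1 = m0 XOR B = True XOR False = True
m3 = NOT B = NOT False = True
m4 = B XOR D = False XOR False = False
m5 = m0 XOR m4 = True XOR False = True
m7 = D XOR m3 = False XOR True = True
m8 = m1 XOR m4 = True XOR False = True
m9 = m7 XOR m5 = True XOR True = False
m12 = m8 XNOR m4 = True XNOR False = False

m1 = True, m9 = False, m12 = False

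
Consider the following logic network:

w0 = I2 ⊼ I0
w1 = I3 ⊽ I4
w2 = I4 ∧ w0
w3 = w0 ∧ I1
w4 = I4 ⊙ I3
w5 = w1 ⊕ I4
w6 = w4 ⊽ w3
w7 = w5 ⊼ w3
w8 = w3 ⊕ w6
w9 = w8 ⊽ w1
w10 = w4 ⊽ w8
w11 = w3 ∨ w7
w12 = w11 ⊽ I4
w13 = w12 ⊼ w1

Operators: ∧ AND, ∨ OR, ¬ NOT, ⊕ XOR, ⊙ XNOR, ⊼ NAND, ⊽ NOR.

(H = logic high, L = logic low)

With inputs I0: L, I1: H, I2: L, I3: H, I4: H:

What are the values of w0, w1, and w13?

w0 = H; w1 = L; w13 = H

w0 = I2 NAND I0 = L NAND L = H
w1 = I3 NOR I4 = H NOR H = L
w3 = w0 AND I1 = H AND H = H
w5 = w1 XOR I4 = L XOR H = H
w7 = w5 NAND w3 = H NAND H = L
w11 = w3 OR w7 = H OR L = H
w12 = w11 NOR I4 = H NOR H = L
w13 = w12 NAND w1 = L NAND L = H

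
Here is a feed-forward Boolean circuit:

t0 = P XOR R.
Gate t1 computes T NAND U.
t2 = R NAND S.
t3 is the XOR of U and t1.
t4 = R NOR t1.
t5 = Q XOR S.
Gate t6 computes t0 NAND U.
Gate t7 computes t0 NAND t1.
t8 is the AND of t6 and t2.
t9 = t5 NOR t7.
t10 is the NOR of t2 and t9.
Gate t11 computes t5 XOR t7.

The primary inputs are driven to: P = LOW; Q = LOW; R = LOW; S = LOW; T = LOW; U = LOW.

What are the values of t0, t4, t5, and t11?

t0 = P XOR R = LOW XOR LOW = LOW
t1 = T NAND U = LOW NAND LOW = HIGH
t4 = R NOR t1 = LOW NOR HIGH = LOW
t5 = Q XOR S = LOW XOR LOW = LOW
t7 = t0 NAND t1 = LOW NAND HIGH = HIGH
t11 = t5 XOR t7 = LOW XOR HIGH = HIGH

t0 = LOW, t4 = LOW, t5 = LOW, t11 = HIGH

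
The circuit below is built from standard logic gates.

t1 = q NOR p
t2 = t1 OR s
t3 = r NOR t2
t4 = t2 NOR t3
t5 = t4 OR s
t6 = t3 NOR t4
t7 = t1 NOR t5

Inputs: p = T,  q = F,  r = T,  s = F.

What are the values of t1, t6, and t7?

t1 = q NOR p = F NOR T = F
t2 = t1 OR s = F OR F = F
t3 = r NOR t2 = T NOR F = F
t4 = t2 NOR t3 = F NOR F = T
t5 = t4 OR s = T OR F = T
t6 = t3 NOR t4 = F NOR T = F
t7 = t1 NOR t5 = F NOR T = F

t1 = F; t6 = F; t7 = F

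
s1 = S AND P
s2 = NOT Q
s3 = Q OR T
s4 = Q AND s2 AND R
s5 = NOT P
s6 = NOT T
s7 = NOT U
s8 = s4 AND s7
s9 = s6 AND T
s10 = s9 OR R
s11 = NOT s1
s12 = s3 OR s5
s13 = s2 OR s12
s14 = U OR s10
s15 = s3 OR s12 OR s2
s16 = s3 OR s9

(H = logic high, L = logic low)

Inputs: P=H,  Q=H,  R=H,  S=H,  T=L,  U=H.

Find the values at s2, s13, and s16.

s2 = L, s13 = H, s16 = H

s2 = NOT Q = NOT H = L
s3 = Q OR T = H OR L = H
s5 = NOT P = NOT H = L
s6 = NOT T = NOT L = H
s9 = s6 AND T = H AND L = L
s12 = s3 OR s5 = H OR L = H
s13 = s2 OR s12 = L OR H = H
s16 = s3 OR s9 = H OR L = H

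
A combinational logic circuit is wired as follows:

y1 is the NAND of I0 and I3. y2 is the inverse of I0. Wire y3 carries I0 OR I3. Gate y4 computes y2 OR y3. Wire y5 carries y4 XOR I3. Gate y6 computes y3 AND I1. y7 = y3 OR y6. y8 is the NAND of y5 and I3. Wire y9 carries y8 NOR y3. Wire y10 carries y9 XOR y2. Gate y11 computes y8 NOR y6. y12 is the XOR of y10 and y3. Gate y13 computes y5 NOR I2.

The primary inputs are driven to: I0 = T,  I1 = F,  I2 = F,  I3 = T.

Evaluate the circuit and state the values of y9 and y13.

y2 = NOT I0 = NOT T = F
y3 = I0 OR I3 = T OR T = T
y4 = y2 OR y3 = F OR T = T
y5 = y4 XOR I3 = T XOR T = F
y8 = y5 NAND I3 = F NAND T = T
y9 = y8 NOR y3 = T NOR T = F
y13 = y5 NOR I2 = F NOR F = T

y9 = F  y13 = T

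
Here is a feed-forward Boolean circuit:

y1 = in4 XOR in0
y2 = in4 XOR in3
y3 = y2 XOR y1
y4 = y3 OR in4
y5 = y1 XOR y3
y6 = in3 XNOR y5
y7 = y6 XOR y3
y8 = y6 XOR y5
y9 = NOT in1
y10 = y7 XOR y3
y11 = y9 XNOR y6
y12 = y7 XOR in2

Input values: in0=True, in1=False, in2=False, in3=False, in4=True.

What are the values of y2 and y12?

y1 = in4 XOR in0 = True XOR True = False
y2 = in4 XOR in3 = True XOR False = True
y3 = y2 XOR y1 = True XOR False = True
y5 = y1 XOR y3 = False XOR True = True
y6 = in3 XNOR y5 = False XNOR True = False
y7 = y6 XOR y3 = False XOR True = True
y12 = y7 XOR in2 = True XOR False = True

y2 = True, y12 = True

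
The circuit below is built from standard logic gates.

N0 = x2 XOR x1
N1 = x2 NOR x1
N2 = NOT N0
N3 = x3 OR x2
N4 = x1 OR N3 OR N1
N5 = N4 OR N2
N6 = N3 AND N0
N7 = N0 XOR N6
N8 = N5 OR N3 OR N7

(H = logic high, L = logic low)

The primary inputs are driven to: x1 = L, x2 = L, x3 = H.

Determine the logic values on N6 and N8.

N6 = L; N8 = H

N0 = x2 XOR x1 = L XOR L = L
N1 = x2 NOR x1 = L NOR L = H
N2 = NOT N0 = NOT L = H
N3 = x3 OR x2 = H OR L = H
N4 = x1 OR N3 OR N1 = L OR H OR H = H
N5 = N4 OR N2 = H OR H = H
N6 = N3 AND N0 = H AND L = L
N7 = N0 XOR N6 = L XOR L = L
N8 = N5 OR N3 OR N7 = H OR H OR L = H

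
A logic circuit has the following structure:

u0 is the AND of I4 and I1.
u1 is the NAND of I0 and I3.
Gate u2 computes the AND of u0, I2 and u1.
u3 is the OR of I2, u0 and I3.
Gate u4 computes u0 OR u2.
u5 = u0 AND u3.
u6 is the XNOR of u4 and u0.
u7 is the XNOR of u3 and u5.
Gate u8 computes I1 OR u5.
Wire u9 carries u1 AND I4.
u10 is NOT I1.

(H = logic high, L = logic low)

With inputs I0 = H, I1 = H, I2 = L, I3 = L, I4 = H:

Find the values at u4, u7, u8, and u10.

u0 = I4 AND I1 = H AND H = H
u1 = I0 NAND I3 = H NAND L = H
u2 = u0 AND I2 AND u1 = H AND L AND H = L
u3 = I2 OR u0 OR I3 = L OR H OR L = H
u4 = u0 OR u2 = H OR L = H
u5 = u0 AND u3 = H AND H = H
u7 = u3 XNOR u5 = H XNOR H = H
u8 = I1 OR u5 = H OR H = H
u10 = NOT I1 = NOT H = L

u4 = H; u7 = H; u8 = H; u10 = L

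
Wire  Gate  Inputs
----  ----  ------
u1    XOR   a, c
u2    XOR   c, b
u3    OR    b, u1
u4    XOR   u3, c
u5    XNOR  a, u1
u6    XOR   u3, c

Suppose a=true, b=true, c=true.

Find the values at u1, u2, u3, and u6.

u1 = false, u2 = false, u3 = true, u6 = false

u1 = a XOR c = true XOR true = false
u2 = c XOR b = true XOR true = false
u3 = b OR u1 = true OR false = true
u6 = u3 XOR c = true XOR true = false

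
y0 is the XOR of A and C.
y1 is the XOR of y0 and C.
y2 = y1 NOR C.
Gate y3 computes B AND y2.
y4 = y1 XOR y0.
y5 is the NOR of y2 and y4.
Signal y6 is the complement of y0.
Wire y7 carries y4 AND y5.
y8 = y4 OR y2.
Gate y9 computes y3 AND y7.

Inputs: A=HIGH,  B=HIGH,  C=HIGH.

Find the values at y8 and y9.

y0 = A XOR C = HIGH XOR HIGH = LOW
y1 = y0 XOR C = LOW XOR HIGH = HIGH
y2 = y1 NOR C = HIGH NOR HIGH = LOW
y3 = B AND y2 = HIGH AND LOW = LOW
y4 = y1 XOR y0 = HIGH XOR LOW = HIGH
y5 = y2 NOR y4 = LOW NOR HIGH = LOW
y7 = y4 AND y5 = HIGH AND LOW = LOW
y8 = y4 OR y2 = HIGH OR LOW = HIGH
y9 = y3 AND y7 = LOW AND LOW = LOW

y8 = HIGH, y9 = LOW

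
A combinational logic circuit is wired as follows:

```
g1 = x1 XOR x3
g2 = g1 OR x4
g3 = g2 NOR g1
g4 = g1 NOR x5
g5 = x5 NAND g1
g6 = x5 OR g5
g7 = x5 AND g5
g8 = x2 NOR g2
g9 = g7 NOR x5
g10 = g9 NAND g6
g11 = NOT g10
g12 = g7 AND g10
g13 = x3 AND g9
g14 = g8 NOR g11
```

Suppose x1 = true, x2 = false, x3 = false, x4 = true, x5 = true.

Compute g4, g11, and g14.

g4 = false; g11 = false; g14 = true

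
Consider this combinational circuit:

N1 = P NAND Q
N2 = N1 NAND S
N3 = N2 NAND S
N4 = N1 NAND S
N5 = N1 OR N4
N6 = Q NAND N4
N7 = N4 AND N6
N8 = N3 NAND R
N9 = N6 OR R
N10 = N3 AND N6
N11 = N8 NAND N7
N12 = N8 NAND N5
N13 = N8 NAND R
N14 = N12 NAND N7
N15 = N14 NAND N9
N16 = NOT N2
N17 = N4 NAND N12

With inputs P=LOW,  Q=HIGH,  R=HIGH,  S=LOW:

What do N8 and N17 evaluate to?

N8 = LOW, N17 = LOW

N1 = P NAND Q = LOW NAND HIGH = HIGH
N2 = N1 NAND S = HIGH NAND LOW = HIGH
N3 = N2 NAND S = HIGH NAND LOW = HIGH
N4 = N1 NAND S = HIGH NAND LOW = HIGH
N5 = N1 OR N4 = HIGH OR HIGH = HIGH
N8 = N3 NAND R = HIGH NAND HIGH = LOW
N12 = N8 NAND N5 = LOW NAND HIGH = HIGH
N17 = N4 NAND N12 = HIGH NAND HIGH = LOW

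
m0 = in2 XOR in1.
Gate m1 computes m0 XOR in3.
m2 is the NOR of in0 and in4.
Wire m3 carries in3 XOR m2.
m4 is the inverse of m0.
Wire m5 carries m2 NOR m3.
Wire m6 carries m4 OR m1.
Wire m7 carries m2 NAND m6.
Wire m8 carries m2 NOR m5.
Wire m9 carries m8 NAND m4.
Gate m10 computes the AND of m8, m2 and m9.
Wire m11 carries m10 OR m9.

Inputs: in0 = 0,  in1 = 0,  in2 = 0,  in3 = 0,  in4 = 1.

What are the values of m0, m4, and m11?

m0 = 0; m4 = 1; m11 = 1

m0 = in2 XOR in1 = 0 XOR 0 = 0
m2 = in0 NOR in4 = 0 NOR 1 = 0
m3 = in3 XOR m2 = 0 XOR 0 = 0
m4 = NOT m0 = NOT 0 = 1
m5 = m2 NOR m3 = 0 NOR 0 = 1
m8 = m2 NOR m5 = 0 NOR 1 = 0
m9 = m8 NAND m4 = 0 NAND 1 = 1
m10 = m8 AND m2 AND m9 = 0 AND 0 AND 1 = 0
m11 = m10 OR m9 = 0 OR 1 = 1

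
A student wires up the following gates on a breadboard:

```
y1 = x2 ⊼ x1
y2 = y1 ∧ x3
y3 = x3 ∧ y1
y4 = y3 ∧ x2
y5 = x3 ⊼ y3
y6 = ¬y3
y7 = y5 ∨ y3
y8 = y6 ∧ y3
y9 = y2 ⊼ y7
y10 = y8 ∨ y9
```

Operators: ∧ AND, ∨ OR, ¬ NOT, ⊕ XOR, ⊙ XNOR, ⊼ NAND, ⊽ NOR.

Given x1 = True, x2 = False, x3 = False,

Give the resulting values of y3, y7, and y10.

y1 = x2 NAND x1 = False NAND True = True
y2 = y1 AND x3 = True AND False = False
y3 = x3 AND y1 = False AND True = False
y5 = x3 NAND y3 = False NAND False = True
y6 = NOT y3 = NOT False = True
y7 = y5 OR y3 = True OR False = True
y8 = y6 AND y3 = True AND False = False
y9 = y2 NAND y7 = False NAND True = True
y10 = y8 OR y9 = False OR True = True

y3 = False  y7 = True  y10 = True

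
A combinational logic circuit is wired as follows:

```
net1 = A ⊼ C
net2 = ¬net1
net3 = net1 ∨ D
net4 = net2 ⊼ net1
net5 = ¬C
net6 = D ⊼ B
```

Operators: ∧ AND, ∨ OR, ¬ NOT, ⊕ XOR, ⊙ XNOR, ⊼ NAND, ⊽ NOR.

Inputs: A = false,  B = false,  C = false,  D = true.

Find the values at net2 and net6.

net2 = false, net6 = true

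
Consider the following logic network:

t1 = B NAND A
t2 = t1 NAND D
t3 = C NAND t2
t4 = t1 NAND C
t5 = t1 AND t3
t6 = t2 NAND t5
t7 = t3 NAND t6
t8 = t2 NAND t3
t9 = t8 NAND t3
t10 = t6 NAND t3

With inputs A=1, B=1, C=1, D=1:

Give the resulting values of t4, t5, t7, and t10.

t4 = 1, t5 = 0, t7 = 1, t10 = 1

t1 = B NAND A = 1 NAND 1 = 0
t2 = t1 NAND D = 0 NAND 1 = 1
t3 = C NAND t2 = 1 NAND 1 = 0
t4 = t1 NAND C = 0 NAND 1 = 1
t5 = t1 AND t3 = 0 AND 0 = 0
t6 = t2 NAND t5 = 1 NAND 0 = 1
t7 = t3 NAND t6 = 0 NAND 1 = 1
t10 = t6 NAND t3 = 1 NAND 0 = 1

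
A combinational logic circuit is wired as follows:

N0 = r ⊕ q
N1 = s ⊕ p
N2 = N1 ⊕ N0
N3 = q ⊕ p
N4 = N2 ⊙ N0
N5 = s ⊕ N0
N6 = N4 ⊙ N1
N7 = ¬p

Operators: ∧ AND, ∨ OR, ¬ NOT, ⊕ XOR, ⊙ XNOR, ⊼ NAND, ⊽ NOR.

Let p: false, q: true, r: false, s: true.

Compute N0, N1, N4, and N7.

N0 = r XOR q = false XOR true = true
N1 = s XOR p = true XOR false = true
N2 = N1 XOR N0 = true XOR true = false
N4 = N2 XNOR N0 = false XNOR true = false
N7 = NOT p = NOT false = true

N0 = true, N1 = true, N4 = false, N7 = true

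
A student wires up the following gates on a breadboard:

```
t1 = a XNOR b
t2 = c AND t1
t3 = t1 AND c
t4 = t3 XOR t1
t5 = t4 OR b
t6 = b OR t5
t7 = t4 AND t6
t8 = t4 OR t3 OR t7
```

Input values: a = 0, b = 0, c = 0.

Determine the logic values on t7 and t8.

t7 = 1  t8 = 1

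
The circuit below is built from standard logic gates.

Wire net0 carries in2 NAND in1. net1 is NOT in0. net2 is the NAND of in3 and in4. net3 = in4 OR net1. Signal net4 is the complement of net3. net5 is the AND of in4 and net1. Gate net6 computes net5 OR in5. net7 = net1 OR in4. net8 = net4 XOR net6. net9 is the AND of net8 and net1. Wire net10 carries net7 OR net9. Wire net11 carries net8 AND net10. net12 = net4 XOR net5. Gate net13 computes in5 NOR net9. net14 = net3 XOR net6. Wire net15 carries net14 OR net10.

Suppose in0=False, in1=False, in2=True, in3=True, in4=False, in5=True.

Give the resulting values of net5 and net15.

net5 = False, net15 = True

net1 = NOT in0 = NOT False = True
net3 = in4 OR net1 = False OR True = True
net4 = NOT net3 = NOT True = False
net5 = in4 AND net1 = False AND True = False
net6 = net5 OR in5 = False OR True = True
net7 = net1 OR in4 = True OR False = True
net8 = net4 XOR net6 = False XOR True = True
net9 = net8 AND net1 = True AND True = True
net10 = net7 OR net9 = True OR True = True
net14 = net3 XOR net6 = True XOR True = False
net15 = net14 OR net10 = False OR True = True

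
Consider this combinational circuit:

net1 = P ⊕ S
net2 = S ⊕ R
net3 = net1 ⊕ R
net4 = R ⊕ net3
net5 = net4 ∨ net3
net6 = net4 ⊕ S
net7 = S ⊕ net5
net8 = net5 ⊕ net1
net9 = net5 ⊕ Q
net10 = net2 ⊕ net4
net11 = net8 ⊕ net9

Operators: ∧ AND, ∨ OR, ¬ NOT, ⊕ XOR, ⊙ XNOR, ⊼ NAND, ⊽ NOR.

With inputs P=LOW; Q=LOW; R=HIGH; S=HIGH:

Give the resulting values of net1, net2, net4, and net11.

net1 = P XOR S = LOW XOR HIGH = HIGH
net2 = S XOR R = HIGH XOR HIGH = LOW
net3 = net1 XOR R = HIGH XOR HIGH = LOW
net4 = R XOR net3 = HIGH XOR LOW = HIGH
net5 = net4 OR net3 = HIGH OR LOW = HIGH
net8 = net5 XOR net1 = HIGH XOR HIGH = LOW
net9 = net5 XOR Q = HIGH XOR LOW = HIGH
net11 = net8 XOR net9 = LOW XOR HIGH = HIGH

net1 = HIGH  net2 = LOW  net4 = HIGH  net11 = HIGH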